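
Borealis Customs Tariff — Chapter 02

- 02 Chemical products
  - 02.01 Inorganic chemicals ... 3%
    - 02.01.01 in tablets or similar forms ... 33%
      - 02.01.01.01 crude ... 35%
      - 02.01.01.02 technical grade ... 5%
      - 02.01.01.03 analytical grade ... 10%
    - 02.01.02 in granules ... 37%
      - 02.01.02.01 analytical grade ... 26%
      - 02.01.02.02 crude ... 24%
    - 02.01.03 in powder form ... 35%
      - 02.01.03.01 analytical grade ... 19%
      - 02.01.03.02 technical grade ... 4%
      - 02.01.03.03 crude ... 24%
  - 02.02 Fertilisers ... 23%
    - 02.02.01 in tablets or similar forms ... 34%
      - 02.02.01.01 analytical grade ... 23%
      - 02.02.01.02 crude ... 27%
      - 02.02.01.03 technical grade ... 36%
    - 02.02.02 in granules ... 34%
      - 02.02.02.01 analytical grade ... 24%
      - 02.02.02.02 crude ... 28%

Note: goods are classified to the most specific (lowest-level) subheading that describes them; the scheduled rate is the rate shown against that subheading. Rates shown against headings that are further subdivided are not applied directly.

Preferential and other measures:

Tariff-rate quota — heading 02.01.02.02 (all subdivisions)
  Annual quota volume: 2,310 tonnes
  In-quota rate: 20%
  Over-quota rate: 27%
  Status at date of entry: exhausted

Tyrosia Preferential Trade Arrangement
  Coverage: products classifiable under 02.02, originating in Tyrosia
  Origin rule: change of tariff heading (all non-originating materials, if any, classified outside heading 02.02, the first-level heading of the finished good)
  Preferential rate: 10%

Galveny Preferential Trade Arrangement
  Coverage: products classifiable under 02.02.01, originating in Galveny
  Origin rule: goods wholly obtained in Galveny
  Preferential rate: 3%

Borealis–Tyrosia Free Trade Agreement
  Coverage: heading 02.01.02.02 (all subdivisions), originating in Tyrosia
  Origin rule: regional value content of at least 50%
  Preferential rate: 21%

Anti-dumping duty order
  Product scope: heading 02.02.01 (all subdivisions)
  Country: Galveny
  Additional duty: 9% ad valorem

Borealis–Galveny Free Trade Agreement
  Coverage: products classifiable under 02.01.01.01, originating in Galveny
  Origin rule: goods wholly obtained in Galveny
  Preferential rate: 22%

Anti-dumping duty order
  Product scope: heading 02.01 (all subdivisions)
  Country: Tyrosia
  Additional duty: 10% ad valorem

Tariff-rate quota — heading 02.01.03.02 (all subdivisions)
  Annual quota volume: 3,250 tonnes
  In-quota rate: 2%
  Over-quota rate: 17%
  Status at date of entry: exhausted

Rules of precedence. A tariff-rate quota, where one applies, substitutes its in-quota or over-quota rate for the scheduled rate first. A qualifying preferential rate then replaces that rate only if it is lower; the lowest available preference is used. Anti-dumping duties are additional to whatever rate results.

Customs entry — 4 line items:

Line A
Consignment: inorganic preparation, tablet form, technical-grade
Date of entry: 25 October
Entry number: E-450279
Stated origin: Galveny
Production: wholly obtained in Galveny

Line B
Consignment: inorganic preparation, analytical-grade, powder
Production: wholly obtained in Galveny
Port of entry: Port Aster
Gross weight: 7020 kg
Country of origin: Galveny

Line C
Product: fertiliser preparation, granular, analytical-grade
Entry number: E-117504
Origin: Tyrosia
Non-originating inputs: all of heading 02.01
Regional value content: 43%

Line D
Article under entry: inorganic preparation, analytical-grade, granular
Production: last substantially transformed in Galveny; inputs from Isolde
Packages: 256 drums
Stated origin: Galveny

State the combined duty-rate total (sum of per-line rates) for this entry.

Line A: inorganic → 02.01; tablet form → 02.01.01; technical-grade → 02.01.01.02. Scheduled 5%. Galveny agreement on 02.02.01: 02.01.01.02 not covered; Galveny agreement on 02.01.01.01: 02.01.01.02 not covered. → 5%.
Line B: inorganic → 02.01; powder → 02.01.03; analytical-grade → 02.01.03.01. Scheduled 19%. Galveny agreement on 02.02.01: 02.01.03.01 not covered; Galveny agreement on 02.01.01.01: 02.01.03.01 not covered. → 19%.
Line C: fertiliser → 02.02; granular → 02.02.02; analytical-grade → 02.02.02.01. Scheduled 24%. Tyrosia agreement on 02.02: CTH met → 10% available; Tyrosia agreement on 02.01.02.02: 02.02.02.01 not covered; preferential 10%. → 10%.
Line D: inorganic → 02.01; granular → 02.01.02; analytical-grade → 02.01.02.01. Scheduled 26%. Galveny agreement on 02.02.01: 02.01.02.01 not covered; Galveny agreement on 02.01.01.01: 02.01.02.01 not covered. → 26%.
Sum: 5% + 19% + 10% + 26% = 60%.

60%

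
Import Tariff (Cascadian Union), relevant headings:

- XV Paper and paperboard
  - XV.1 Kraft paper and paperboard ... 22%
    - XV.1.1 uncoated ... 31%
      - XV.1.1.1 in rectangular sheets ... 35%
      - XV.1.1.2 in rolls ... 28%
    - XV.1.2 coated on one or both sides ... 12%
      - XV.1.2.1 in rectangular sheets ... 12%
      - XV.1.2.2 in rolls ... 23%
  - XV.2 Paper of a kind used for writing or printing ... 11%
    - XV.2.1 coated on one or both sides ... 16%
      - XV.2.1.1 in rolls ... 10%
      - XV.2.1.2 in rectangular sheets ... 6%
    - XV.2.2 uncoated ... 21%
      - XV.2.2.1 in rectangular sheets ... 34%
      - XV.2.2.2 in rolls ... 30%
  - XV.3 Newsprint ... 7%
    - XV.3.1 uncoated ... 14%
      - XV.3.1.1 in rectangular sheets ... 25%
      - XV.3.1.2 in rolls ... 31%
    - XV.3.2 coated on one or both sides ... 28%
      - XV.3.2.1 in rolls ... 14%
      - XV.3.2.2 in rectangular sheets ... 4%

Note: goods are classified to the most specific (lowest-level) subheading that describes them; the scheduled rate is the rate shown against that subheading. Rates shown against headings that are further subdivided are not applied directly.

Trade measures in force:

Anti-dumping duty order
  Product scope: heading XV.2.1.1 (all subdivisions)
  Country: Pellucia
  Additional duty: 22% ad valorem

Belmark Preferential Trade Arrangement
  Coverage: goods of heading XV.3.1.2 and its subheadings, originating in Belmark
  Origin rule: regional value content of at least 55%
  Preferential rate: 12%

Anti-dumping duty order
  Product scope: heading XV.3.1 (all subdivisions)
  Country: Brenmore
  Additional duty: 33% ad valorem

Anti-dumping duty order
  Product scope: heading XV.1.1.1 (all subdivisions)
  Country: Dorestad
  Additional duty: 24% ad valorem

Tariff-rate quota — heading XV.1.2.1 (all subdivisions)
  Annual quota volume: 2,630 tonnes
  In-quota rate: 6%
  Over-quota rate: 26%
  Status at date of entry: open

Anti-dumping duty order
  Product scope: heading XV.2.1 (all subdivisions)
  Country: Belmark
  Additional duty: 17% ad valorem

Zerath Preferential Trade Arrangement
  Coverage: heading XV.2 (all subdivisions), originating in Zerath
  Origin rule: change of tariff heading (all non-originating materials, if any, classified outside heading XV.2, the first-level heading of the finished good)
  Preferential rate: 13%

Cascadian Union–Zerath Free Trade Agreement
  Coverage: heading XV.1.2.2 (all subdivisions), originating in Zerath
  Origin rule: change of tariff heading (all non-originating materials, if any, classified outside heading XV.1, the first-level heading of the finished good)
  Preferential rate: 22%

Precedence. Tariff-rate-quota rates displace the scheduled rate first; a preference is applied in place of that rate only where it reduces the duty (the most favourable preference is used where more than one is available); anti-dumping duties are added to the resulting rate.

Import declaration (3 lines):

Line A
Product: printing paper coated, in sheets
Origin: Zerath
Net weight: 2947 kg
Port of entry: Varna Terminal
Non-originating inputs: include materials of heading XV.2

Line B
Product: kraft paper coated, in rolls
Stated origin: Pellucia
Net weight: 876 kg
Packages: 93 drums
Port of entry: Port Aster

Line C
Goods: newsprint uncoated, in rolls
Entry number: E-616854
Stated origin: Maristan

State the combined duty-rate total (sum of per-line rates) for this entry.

60%

Line A: printing paper → XV.2; coated → XV.2.1; in sheets → XV.2.1.2. Scheduled 6%. Zerath agreement on XV.2: CTH not met; Zerath agreement on XV.1.2.2: XV.2.1.2 not covered. → 6%.
Line B: kraft paper → XV.1; coated → XV.1.2; in rolls → XV.1.2.2. Scheduled 23%. No special measure applies. → 23%.
Line C: newsprint → XV.3; uncoated → XV.3.1; in rolls → XV.3.1.2. Scheduled 31%. No special measure applies. → 31%.
Sum: 6% + 23% + 31% = 60%.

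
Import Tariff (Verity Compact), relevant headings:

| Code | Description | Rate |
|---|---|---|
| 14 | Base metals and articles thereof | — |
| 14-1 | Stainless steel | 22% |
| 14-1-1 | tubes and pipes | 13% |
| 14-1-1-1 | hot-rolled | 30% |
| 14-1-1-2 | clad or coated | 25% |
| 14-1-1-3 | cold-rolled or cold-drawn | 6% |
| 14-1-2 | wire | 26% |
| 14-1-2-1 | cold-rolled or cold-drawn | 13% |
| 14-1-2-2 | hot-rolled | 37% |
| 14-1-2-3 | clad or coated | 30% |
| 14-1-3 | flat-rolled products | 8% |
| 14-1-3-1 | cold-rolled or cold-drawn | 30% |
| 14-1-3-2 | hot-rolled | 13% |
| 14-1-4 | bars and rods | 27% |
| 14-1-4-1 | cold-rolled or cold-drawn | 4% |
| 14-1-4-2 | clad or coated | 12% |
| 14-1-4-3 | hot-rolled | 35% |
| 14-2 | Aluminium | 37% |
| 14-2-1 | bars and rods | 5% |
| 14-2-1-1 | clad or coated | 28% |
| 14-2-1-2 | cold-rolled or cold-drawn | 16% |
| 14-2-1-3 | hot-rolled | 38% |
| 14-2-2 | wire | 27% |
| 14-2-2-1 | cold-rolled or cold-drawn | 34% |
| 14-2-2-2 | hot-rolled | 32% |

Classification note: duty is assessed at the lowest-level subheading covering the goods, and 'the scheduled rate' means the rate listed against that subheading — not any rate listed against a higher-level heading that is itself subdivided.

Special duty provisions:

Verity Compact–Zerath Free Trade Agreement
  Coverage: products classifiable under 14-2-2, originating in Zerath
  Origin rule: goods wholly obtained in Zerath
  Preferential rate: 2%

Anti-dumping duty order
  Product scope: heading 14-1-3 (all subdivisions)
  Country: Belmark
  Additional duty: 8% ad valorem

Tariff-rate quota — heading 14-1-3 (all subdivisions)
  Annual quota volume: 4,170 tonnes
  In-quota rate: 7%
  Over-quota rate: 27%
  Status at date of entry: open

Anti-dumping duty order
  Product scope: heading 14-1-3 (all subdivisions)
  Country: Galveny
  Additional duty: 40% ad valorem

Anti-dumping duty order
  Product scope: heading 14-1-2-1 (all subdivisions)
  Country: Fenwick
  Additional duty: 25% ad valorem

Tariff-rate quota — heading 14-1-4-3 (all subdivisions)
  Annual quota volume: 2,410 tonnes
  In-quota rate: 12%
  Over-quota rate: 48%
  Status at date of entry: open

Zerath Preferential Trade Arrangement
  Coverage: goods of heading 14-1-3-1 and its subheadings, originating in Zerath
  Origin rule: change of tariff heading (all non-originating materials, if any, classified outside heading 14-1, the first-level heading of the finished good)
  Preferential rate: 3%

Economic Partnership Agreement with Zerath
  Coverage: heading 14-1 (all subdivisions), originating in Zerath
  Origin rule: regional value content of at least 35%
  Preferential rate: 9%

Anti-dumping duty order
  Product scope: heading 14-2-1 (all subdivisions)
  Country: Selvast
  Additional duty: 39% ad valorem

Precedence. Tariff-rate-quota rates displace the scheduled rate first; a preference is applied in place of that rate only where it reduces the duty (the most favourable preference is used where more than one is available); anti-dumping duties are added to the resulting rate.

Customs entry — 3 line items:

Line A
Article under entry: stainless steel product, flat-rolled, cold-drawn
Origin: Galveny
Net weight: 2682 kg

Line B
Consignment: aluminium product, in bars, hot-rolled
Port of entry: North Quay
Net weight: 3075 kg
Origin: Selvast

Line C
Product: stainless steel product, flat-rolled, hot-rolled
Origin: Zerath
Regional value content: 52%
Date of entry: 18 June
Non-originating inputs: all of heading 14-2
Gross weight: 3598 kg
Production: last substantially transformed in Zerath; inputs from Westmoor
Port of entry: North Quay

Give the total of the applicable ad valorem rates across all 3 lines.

Line A: stainless steel → 14-1; flat-rolled → 14-1-3; cold-drawn → 14-1-3-1. Scheduled 30%. quota on 14-1-3 open → in-quota 7%; anti-dumping (Galveny, 14-1-3): +40%; total 7% + 40% = 47%. → 47%.
Line B: aluminium → 14-2; in bars → 14-2-1; hot-rolled → 14-2-1-3. Scheduled 38%. anti-dumping (Selvast, 14-2-1): +39%; total 38% + 39% = 77%. → 77%.
Line C: stainless steel → 14-1; flat-rolled → 14-1-3; hot-rolled → 14-1-3-2. Scheduled 13%. quota on 14-1-3 open → in-quota 7%; Zerath agreement on 14-2-2: 14-1-3-2 not covered; Zerath agreement on 14-1-3-1: 14-1-3-2 not covered; Zerath agreement on 14-1: RVC ≥ 35% → 9% available; preference 9% not lower than 7% → no reduction. → 7%.
Sum: 47% + 77% + 7% = 131%.

131%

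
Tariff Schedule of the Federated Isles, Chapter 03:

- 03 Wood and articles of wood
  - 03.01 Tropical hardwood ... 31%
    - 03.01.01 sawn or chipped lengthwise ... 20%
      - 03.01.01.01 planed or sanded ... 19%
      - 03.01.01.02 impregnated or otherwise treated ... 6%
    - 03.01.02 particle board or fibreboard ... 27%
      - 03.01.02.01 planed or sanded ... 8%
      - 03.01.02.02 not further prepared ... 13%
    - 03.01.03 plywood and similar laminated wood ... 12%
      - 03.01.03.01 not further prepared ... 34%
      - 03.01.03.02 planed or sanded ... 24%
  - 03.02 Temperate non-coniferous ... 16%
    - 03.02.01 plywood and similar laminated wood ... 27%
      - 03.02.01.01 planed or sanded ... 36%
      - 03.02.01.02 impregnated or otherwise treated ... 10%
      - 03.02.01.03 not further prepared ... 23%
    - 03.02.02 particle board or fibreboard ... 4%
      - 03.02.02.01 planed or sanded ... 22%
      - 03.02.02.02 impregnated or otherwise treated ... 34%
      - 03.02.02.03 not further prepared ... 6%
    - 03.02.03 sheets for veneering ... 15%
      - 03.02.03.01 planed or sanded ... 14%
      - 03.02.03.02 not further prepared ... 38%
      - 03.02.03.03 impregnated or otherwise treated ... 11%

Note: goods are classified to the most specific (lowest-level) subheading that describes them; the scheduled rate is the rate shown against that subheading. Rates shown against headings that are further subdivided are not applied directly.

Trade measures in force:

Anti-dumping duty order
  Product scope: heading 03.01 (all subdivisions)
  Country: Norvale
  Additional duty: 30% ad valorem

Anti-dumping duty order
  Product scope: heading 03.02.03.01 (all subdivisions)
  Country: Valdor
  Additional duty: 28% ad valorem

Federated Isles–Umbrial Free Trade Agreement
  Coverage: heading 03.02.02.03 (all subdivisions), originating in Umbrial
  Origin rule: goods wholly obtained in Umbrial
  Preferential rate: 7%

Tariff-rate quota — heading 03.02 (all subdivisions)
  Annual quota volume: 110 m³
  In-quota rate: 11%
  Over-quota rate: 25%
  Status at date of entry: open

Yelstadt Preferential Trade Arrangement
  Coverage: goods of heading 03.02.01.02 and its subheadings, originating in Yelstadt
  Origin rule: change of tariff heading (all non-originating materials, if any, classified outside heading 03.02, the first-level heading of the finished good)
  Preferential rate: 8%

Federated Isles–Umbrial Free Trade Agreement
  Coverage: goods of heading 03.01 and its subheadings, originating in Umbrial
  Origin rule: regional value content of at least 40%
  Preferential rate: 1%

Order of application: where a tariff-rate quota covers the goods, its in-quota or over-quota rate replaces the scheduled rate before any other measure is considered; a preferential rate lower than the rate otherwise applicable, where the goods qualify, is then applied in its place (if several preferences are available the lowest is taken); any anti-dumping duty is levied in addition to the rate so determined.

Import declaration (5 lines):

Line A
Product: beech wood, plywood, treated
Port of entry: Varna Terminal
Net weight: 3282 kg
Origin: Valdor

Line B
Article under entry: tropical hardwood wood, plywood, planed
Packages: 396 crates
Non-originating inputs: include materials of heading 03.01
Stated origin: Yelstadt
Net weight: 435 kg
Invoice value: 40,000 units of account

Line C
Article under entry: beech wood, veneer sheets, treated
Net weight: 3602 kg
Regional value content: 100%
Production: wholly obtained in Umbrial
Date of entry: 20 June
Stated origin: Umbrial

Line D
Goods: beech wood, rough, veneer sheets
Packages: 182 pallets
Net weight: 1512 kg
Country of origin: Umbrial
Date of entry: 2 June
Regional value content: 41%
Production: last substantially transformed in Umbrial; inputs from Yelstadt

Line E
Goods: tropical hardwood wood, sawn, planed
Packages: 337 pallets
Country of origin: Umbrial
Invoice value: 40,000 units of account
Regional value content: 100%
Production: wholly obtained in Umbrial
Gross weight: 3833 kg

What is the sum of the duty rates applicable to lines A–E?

Line A: beech → 03.02; plywood → 03.02.01; treated → 03.02.01.02. Scheduled 10%. quota on 03.02 open → in-quota 11%. → 11%.
Line B: tropical hardwood → 03.01; plywood → 03.01.03; planed → 03.01.03.02. Scheduled 24%. Yelstadt agreement on 03.02.01.02: 03.01.03.02 not covered. → 24%.
Line C: beech → 03.02; veneer sheets → 03.02.03; treated → 03.02.03.03. Scheduled 11%. quota on 03.02 open → in-quota 11%; Umbrial agreement on 03.02.02.03: 03.02.03.03 not covered; Umbrial agreement on 03.01: 03.02.03.03 not covered. → 11%.
Line D: beech → 03.02; veneer sheets → 03.02.03; rough → 03.02.03.02. Scheduled 38%. quota on 03.02 open → in-quota 11%; Umbrial agreement on 03.02.02.03: 03.02.03.02 not covered; Umbrial agreement on 03.01: 03.02.03.02 not covered. → 11%.
Line E: tropical hardwood → 03.01; sawn → 03.01.01; planed → 03.01.01.01. Scheduled 19%. Umbrial agreement on 03.02.02.03: 03.01.01.01 not covered; Umbrial agreement on 03.01: RVC ≥ 40% → 1% available; preferential 1%. → 1%.
Sum: 11% + 24% + 11% + 11% + 1% = 58%.

58%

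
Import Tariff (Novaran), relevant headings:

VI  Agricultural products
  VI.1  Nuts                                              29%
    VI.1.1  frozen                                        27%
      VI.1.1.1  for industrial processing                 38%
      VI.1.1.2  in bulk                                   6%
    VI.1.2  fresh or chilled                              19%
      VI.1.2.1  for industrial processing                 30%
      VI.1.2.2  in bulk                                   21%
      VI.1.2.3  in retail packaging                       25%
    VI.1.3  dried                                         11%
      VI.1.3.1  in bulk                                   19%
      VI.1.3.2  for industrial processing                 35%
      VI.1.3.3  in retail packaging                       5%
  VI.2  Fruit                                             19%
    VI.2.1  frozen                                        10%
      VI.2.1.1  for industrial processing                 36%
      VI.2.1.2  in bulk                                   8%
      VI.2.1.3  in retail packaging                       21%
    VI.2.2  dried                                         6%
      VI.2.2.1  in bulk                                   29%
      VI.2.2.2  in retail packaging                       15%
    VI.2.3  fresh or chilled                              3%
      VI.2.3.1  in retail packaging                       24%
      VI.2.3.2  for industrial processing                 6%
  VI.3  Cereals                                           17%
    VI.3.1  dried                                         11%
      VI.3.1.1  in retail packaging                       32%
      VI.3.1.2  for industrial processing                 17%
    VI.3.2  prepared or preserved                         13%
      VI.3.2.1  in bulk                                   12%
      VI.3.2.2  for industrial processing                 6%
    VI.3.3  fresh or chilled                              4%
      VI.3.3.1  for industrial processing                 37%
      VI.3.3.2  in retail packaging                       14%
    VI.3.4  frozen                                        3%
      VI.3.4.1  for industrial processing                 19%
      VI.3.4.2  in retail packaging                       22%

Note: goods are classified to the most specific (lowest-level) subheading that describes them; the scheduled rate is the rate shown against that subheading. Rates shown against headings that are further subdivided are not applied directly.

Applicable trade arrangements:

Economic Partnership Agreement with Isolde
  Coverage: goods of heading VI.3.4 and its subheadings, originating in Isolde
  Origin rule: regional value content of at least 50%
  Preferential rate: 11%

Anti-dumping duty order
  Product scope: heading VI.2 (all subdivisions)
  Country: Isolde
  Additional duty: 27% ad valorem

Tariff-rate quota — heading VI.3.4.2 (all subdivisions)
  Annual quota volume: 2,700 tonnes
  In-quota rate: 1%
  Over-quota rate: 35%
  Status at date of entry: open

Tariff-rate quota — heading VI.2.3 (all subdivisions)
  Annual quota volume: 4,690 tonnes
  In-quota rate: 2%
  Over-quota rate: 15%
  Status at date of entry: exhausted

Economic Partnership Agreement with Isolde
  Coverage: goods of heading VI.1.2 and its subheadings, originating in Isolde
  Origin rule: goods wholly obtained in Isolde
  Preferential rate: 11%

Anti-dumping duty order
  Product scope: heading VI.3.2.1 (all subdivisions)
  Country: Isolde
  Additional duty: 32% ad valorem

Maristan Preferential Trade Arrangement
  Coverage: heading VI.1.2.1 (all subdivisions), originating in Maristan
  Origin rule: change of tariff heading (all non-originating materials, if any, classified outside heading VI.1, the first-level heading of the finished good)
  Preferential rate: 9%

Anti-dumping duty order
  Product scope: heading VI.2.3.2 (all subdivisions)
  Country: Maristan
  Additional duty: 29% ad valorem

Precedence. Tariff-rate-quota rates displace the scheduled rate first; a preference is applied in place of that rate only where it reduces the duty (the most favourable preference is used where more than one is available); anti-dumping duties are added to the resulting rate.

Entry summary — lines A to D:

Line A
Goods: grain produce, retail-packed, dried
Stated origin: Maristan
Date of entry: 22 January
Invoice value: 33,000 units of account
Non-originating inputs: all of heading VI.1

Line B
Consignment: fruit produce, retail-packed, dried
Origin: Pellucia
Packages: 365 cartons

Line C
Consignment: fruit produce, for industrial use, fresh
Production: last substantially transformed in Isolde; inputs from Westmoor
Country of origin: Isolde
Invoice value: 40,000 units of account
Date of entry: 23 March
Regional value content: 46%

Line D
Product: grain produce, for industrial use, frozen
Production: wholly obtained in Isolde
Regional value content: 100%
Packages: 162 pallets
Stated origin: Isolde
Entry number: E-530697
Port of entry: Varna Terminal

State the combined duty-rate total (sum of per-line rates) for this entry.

Line A: grain → VI.3; dried → VI.3.1; retail-packed → VI.3.1.1. Scheduled 32%. Maristan agreement on VI.1.2.1: VI.3.1.1 not covered. → 32%.
Line B: fruit → VI.2; dried → VI.2.2; retail-packed → VI.2.2.2. Scheduled 15%. No special measure applies. → 15%.
Line C: fruit → VI.2; fresh → VI.2.3; for industrial use → VI.2.3.2. Scheduled 6%. quota on VI.2.3 exhausted → over-quota 15%; Isolde agreement on VI.3.4: VI.2.3.2 not covered; Isolde agreement on VI.1.2: VI.2.3.2 not covered; anti-dumping (Isolde, VI.2): +27%; total 15% + 27% = 42%. → 42%.
Line D: grain → VI.3; frozen → VI.3.4; for industrial use → VI.3.4.1. Scheduled 19%. Isolde agreement on VI.3.4: RVC ≥ 50% → 11% available; Isolde agreement on VI.1.2: VI.3.4.1 not covered; preferential 11%. → 11%.
Sum: 32% + 15% + 42% + 11% = 100%.

100%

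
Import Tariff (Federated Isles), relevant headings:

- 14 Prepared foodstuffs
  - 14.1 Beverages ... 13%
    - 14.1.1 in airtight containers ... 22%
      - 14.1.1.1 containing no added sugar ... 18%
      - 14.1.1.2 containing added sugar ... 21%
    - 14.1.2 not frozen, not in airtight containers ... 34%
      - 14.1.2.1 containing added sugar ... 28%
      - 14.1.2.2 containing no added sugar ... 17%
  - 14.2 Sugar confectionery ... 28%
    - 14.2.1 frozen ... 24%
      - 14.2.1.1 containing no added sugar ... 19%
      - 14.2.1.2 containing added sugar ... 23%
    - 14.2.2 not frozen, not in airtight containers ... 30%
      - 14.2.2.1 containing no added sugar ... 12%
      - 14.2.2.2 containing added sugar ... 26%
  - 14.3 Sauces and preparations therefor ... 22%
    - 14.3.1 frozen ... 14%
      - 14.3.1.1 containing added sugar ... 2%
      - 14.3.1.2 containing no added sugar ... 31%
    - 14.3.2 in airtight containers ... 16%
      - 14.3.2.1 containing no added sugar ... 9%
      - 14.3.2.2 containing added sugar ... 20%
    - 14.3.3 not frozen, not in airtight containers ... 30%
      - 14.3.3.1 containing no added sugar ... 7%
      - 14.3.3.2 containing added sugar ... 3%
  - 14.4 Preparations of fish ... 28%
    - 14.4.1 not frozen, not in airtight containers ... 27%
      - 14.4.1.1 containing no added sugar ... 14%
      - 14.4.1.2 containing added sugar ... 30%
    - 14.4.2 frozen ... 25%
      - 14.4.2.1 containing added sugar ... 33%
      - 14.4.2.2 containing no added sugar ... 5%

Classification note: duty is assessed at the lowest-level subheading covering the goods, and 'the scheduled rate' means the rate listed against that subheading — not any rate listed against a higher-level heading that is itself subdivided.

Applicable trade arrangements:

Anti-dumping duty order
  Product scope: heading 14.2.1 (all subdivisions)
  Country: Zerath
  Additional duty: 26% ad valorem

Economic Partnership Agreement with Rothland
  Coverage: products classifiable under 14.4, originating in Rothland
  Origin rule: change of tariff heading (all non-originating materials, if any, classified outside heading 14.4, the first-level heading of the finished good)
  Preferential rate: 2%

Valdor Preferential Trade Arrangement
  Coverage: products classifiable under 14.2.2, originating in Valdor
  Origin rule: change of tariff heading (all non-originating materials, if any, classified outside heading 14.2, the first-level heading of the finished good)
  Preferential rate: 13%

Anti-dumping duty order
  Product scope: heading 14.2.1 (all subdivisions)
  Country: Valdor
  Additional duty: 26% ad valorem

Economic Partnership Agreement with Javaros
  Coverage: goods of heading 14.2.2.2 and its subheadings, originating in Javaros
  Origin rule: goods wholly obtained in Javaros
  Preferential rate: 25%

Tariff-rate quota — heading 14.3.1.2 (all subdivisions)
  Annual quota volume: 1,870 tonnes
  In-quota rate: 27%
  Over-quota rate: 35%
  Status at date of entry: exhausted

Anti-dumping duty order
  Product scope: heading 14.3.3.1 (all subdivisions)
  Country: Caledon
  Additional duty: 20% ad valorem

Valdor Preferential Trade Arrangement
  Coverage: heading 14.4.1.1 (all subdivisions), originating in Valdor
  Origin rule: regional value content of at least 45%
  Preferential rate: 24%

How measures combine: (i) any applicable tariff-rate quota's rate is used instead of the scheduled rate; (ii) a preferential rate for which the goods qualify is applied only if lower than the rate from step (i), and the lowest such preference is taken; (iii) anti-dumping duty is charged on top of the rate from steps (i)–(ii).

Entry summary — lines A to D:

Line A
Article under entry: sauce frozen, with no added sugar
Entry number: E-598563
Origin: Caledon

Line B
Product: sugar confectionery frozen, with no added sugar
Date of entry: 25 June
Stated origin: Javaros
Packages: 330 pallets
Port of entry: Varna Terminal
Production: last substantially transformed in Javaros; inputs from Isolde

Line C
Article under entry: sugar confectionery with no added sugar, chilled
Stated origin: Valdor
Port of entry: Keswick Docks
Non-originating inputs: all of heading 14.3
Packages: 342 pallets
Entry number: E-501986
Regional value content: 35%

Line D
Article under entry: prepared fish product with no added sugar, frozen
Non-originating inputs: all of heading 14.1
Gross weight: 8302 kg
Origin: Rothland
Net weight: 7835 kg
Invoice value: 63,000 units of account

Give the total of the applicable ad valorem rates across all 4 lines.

68%

Line A: sauce → 14.3; frozen → 14.3.1; with no added sugar → 14.3.1.2. Scheduled 31%. quota on 14.3.1.2 exhausted → over-quota 35%. → 35%.
Line B: sugar confectionery → 14.2; frozen → 14.2.1; with no added sugar → 14.2.1.1. Scheduled 19%. Javaros agreement on 14.2.2.2: 14.2.1.1 not covered. → 19%.
Line C: sugar confectionery → 14.2; chilled → 14.2.2; with no added sugar → 14.2.2.1. Scheduled 12%. Valdor agreement on 14.2.2: CTH met → 13% available; Valdor agreement on 14.4.1.1: 14.2.2.1 not covered; preference 13% not lower than 12% → no reduction. → 12%.
Line D: prepared fish product → 14.4; frozen → 14.4.2; with no added sugar → 14.4.2.2. Scheduled 5%. Rothland agreement on 14.4: CTH met → 2% available; preferential 2%. → 2%.
Sum: 35% + 19% + 12% + 2% = 68%.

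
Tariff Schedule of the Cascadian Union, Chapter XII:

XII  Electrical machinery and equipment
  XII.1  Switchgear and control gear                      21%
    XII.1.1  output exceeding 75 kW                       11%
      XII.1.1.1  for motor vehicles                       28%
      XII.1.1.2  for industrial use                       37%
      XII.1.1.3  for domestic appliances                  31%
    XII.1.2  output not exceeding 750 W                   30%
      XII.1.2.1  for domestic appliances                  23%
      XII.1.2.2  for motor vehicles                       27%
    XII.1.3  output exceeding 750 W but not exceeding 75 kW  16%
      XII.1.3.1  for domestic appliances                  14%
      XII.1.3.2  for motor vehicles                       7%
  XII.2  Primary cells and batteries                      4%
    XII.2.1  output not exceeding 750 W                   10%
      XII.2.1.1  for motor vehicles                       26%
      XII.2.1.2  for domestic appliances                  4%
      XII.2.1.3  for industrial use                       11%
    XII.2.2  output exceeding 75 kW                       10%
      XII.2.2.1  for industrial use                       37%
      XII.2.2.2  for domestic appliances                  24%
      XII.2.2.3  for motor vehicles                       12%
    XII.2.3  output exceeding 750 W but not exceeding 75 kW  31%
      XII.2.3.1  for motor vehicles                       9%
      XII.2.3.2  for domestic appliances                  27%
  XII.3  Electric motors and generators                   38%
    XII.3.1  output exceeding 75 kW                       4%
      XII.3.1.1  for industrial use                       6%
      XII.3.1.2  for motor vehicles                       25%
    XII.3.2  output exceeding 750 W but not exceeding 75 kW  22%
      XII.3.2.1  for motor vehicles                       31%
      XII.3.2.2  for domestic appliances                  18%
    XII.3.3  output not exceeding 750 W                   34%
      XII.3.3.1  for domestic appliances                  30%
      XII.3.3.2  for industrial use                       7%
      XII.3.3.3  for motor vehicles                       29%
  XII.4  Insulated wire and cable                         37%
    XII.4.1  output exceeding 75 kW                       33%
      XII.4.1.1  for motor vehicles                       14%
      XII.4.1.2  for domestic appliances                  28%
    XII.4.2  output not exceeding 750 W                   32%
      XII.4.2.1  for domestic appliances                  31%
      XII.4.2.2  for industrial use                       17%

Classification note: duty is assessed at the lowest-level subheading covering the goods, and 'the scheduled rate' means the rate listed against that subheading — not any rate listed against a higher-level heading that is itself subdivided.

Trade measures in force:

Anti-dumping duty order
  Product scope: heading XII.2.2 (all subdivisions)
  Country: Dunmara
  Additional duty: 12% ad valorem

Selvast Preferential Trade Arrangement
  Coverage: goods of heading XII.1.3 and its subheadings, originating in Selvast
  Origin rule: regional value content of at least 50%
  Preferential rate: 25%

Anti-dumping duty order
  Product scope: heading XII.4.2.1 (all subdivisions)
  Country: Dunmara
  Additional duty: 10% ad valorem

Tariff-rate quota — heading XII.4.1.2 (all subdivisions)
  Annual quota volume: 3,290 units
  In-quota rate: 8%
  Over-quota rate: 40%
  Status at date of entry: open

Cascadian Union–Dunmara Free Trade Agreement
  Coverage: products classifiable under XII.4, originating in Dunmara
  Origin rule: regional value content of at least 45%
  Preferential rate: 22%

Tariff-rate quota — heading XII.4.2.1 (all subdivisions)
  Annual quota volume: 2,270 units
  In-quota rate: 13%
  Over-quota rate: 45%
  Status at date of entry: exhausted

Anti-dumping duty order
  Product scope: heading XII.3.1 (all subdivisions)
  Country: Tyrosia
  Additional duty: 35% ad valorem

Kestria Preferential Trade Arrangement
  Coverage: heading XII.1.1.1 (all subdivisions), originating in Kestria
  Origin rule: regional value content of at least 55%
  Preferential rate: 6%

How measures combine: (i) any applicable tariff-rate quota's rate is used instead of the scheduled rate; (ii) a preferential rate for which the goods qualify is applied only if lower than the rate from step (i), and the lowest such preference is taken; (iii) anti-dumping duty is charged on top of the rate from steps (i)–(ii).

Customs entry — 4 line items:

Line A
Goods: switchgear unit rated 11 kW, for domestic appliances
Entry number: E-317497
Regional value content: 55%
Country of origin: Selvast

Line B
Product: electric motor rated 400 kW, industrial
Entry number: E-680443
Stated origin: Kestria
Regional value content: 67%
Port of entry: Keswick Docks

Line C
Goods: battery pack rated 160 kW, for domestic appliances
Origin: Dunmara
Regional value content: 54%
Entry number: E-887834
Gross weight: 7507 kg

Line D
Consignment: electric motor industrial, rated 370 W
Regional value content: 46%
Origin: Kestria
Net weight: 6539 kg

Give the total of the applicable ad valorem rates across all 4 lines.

63%

Line A: switchgear unit → XII.1; rated 11 kW → XII.1.3; for domestic appliances → XII.1.3.1. Scheduled 14%. Selvast agreement on XII.1.3: RVC ≥ 50% → 25% available; preference 25% not lower than 14% → no reduction. → 14%.
Line B: electric motor → XII.3; rated 400 kW → XII.3.1; industrial → XII.3.1.1. Scheduled 6%. Kestria agreement on XII.1.1.1: XII.3.1.1 not covered. → 6%.
Line C: battery pack → XII.2; rated 160 kW → XII.2.2; for domestic appliances → XII.2.2.2. Scheduled 24%. Dunmara agreement on XII.4: XII.2.2.2 not covered; anti-dumping (Dunmara, XII.2.2): +12%; total 24% + 12% = 36%. → 36%.
Line D: electric motor → XII.3; rated 370 W → XII.3.3; industrial → XII.3.3.2. Scheduled 7%. Kestria agreement on XII.1.1.1: XII.3.3.2 not covered. → 7%.
Sum: 14% + 6% + 36% + 7% = 63%.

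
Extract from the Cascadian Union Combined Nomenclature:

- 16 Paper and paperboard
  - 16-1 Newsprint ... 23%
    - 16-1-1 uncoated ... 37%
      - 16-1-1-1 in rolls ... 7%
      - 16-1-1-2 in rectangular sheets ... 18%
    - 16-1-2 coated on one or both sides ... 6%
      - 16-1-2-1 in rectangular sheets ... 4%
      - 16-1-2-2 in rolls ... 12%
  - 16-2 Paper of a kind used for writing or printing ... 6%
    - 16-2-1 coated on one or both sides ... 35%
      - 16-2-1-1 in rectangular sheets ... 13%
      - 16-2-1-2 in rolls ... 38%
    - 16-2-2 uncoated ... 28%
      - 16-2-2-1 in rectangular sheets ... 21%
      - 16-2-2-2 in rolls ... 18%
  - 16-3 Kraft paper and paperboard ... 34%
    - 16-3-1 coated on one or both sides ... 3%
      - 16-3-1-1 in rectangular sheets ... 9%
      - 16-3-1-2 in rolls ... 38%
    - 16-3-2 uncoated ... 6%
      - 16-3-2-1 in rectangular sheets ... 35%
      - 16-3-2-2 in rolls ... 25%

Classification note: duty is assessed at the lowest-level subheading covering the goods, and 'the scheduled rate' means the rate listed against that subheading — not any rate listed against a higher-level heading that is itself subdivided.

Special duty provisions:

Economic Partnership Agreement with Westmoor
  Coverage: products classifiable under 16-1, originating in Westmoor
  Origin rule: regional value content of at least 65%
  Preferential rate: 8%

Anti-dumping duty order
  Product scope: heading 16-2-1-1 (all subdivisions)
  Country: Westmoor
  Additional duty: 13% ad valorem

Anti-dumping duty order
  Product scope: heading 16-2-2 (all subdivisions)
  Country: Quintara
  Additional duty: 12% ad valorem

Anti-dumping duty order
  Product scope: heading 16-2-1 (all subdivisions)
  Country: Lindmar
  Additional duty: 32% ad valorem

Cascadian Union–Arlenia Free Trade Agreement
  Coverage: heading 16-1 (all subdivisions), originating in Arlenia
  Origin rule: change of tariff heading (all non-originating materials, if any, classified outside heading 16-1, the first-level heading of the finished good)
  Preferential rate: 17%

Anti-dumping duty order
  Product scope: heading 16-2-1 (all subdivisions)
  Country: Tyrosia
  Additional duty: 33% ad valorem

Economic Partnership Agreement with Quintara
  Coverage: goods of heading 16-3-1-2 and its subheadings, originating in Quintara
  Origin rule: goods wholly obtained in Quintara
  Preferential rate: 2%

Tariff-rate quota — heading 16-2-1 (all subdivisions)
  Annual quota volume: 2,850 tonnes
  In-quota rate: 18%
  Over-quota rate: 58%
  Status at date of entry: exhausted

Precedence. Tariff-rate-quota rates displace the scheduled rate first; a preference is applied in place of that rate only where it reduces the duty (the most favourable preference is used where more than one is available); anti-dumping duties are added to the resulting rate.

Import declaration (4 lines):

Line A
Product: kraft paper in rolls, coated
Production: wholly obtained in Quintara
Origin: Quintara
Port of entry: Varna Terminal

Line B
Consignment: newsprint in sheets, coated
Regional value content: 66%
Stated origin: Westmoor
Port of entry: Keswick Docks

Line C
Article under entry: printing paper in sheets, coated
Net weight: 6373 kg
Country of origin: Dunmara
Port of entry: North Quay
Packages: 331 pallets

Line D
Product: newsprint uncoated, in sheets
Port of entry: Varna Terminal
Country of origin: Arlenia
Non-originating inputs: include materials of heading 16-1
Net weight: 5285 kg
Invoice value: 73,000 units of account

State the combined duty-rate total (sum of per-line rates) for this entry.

Line A: kraft paper → 16-3; coated → 16-3-1; in rolls → 16-3-1-2. Scheduled 38%. Quintara agreement on 16-3-1-2: wholly obtained → 2% available; preferential 2%. → 2%.
Line B: newsprint → 16-1; coated → 16-1-2; in sheets → 16-1-2-1. Scheduled 4%. Westmoor agreement on 16-1: RVC ≥ 65% → 8% available; preference 8% not lower than 4% → no reduction. → 4%.
Line C: printing paper → 16-2; coated → 16-2-1; in sheets → 16-2-1-1. Scheduled 13%. quota on 16-2-1 exhausted → over-quota 58%. → 58%.
Line D: newsprint → 16-1; uncoated → 16-1-1; in sheets → 16-1-1-2. Scheduled 18%. Arlenia agreement on 16-1: CTH not met. → 18%.
Sum: 2% + 4% + 58% + 18% = 82%.

82%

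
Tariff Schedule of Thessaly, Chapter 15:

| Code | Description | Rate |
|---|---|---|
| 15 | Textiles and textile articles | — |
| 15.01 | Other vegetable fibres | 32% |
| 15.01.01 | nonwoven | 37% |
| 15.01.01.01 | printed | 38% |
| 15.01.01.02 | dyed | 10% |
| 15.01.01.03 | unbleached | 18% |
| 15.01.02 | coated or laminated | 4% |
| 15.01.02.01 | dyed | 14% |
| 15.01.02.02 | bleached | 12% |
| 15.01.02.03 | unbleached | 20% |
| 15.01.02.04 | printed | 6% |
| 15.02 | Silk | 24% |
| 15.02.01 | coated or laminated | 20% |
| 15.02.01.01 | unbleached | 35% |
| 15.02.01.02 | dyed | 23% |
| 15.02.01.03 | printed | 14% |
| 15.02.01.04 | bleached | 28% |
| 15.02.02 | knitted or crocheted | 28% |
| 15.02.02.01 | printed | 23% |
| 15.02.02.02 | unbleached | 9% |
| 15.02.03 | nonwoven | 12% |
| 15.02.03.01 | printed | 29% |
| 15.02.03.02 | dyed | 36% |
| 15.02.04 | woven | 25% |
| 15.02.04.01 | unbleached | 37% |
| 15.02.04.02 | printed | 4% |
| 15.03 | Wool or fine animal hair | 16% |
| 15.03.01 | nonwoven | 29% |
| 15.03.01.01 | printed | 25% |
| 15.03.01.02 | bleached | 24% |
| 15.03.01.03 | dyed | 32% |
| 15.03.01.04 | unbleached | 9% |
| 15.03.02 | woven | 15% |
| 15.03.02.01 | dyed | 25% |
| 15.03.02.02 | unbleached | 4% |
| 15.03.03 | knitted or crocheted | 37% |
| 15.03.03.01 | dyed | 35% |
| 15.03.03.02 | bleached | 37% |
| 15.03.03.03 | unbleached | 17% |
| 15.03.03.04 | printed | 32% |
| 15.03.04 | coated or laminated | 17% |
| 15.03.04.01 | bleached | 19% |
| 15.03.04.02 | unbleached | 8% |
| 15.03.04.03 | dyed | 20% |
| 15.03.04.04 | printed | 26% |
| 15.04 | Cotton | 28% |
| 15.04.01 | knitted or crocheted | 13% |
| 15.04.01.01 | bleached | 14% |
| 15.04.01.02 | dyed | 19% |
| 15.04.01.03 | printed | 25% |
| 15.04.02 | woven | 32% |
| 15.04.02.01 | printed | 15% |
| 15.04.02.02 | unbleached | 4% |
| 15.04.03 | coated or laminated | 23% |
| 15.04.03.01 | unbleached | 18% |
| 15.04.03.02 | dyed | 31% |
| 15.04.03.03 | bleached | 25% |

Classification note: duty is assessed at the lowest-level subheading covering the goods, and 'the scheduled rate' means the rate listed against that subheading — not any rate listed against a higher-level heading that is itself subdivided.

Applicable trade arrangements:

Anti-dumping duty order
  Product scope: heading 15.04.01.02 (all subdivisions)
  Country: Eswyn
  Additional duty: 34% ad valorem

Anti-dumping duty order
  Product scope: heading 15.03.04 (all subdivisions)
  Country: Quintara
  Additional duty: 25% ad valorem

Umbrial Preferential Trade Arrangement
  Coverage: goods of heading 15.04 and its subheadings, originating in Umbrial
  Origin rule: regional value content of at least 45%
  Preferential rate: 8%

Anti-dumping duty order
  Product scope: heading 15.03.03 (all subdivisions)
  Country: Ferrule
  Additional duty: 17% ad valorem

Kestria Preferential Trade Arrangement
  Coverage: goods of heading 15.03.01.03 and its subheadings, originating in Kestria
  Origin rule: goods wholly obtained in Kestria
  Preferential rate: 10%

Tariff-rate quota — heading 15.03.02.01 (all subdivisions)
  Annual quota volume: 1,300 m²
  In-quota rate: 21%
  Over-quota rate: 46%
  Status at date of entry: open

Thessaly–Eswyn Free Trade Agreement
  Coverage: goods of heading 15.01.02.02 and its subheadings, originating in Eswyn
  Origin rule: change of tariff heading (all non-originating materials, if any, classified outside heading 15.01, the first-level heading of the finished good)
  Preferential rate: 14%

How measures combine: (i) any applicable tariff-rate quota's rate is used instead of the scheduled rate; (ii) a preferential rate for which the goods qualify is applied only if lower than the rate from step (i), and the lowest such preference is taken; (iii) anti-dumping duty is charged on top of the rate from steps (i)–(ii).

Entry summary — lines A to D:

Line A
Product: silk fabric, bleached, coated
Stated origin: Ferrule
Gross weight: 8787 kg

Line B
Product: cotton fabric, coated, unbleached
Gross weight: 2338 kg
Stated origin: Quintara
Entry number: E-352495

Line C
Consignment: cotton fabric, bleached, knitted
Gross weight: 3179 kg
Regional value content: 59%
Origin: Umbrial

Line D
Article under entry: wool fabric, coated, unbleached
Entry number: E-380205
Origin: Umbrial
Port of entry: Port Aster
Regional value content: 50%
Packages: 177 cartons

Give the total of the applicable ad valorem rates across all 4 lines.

62%

Line A: silk → 15.02; coated → 15.02.01; bleached → 15.02.01.04. Scheduled 28%. No special measure applies. → 28%.
Line B: cotton → 15.04; coated → 15.04.03; unbleached → 15.04.03.01. Scheduled 18%. No special measure applies. → 18%.
Line C: cotton → 15.04; knitted → 15.04.01; bleached → 15.04.01.01. Scheduled 14%. Umbrial agreement on 15.04: RVC ≥ 45% → 8% available; preferential 8%. → 8%.
Line D: wool → 15.03; coated → 15.03.04; unbleached → 15.03.04.02. Scheduled 8%. Umbrial agreement on 15.04: 15.03.04.02 not covered. → 8%.
Sum: 28% + 18% + 8% + 8% = 62%.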